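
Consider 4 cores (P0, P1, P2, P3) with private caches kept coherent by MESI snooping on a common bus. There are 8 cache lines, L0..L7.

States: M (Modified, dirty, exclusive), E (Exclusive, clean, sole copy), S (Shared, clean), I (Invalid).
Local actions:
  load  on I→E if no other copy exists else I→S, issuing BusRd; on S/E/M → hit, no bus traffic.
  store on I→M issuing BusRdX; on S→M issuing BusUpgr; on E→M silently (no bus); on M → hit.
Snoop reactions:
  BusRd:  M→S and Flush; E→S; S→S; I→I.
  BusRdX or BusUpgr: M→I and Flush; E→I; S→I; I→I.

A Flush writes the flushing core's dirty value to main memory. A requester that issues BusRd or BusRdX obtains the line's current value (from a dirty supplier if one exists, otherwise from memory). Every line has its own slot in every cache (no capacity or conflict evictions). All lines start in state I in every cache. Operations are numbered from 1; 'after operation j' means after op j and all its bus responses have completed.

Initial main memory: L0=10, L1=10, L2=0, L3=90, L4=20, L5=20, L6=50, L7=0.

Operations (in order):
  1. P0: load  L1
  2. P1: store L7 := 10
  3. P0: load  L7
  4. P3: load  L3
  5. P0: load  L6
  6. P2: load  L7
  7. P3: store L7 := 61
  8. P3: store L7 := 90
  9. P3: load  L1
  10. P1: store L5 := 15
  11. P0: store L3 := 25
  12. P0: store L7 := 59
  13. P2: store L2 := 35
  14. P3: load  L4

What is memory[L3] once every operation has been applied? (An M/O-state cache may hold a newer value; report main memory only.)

memory[L3] = 90

step 1: P0: load  L1  ⟶  EIII  (L1)  txn=BusRd  M[L1]=10
step 2: P1: store L7 := 10  ⟶  IMII  (L7)  txn=BusRdX  M[L7]=0
step 3: P0: load  L7  ⟶  SSII  (L7)  txn=BusRd+Flush  M[L7]=10
step 4: P3: load  L3  ⟶  IIIE  (L3)  txn=BusRd  M[L3]=90
step 5: P0: load  L6  ⟶  EIII  (L6)  txn=BusRd  M[L6]=50
step 6: P2: load  L7  ⟶  SSSI  (L7)  txn=BusRd  M[L7]=10
step 7: P3: store L7 := 61  ⟶  IIIM  (L7)  txn=BusRdX  M[L7]=10
step 8: P3: store L7 := 90  ⟶  IIIM  (L7)  txn=∅  M[L7]=10
step 9: P3: load  L1  ⟶  SIIS  (L1)  txn=BusRd  M[L1]=10
step 10: P1: store L5 := 15  ⟶  IMII  (L5)  txn=BusRdX  M[L5]=20
step 11: P0: store L3 := 25  ⟶  MIII  (L3)  txn=BusRdX  M[L3]=90
step 12: P0: store L7 := 59  ⟶  MIII  (L7)  txn=BusRdX+Flush  M[L7]=90
step 13: P2: store L2 := 35  ⟶  IIMI  (L2)  txn=BusRdX  M[L2]=0
step 14: P3: load  L4  ⟶  IIIE  (L4)  txn=BusRd  M[L4]=20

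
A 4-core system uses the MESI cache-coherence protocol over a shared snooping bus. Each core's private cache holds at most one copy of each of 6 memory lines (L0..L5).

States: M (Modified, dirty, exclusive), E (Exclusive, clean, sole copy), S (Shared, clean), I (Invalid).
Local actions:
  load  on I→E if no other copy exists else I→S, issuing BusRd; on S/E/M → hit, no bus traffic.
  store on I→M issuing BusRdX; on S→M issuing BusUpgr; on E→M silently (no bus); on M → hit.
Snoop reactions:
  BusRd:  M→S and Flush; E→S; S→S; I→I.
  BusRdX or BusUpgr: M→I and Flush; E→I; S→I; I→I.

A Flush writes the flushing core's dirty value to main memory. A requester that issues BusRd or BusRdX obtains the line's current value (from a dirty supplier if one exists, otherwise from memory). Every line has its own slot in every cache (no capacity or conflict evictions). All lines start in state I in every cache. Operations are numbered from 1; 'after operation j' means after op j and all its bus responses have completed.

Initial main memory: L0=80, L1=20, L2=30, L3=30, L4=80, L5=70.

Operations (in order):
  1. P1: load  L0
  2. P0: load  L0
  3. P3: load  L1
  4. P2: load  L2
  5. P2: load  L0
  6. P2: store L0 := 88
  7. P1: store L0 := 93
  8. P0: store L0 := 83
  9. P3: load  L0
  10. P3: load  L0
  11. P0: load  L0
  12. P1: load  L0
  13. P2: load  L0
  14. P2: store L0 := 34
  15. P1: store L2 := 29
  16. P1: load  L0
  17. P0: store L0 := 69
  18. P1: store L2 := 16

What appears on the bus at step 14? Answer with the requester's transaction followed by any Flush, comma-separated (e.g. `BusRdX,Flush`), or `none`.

bus = BusUpgr

  op1 P1: load  L0 → I/E/I/I on L0; bus BusRd; mem=80
  op2 P0: load  L0 → S/S/I/I on L0; bus BusRd; mem=80
  op3 P3: load  L1 → I/I/I/E on L1; bus BusRd; mem=20
  op4 P2: load  L2 → I/I/E/I on L2; bus BusRd; mem=30
  op5 P2: load  L0 → S/S/S/I on L0; bus BusRd; mem=80
  op6 P2: store L0 := 88 → I/I/M/I on L0; bus BusUpgr; mem=80
  op7 P1: store L0 := 93 → I/M/I/I on L0; bus BusRdX Flush; mem=88
  op8 P0: store L0 := 83 → M/I/I/I on L0; bus BusRdX Flush; mem=93
  op9 P3: load  L0 → S/I/I/S on L0; bus BusRd Flush; mem=83
  op10 P3: load  L0 → S/I/I/S on L0; bus (none); mem=83
  op11 P0: load  L0 → S/I/I/S on L0; bus (none); mem=83
  op12 P1: load  L0 → S/S/I/S on L0; bus BusRd; mem=83
  op13 P2: load  L0 → S/S/S/S on L0; bus BusRd; mem=83
  op14 P2: store L0 := 34 → I/I/M/I on L0; bus BusUpgr; mem=83
  op15 P1: store L2 := 29 → I/M/I/I on L2; bus BusRdX; mem=30
  op16 P1: load  L0 → I/S/S/I on L0; bus BusRd Flush; mem=34
  op17 P0: store L0 := 69 → M/I/I/I on L0; bus BusRdX; mem=34
  op18 P1: store L2 := 16 → I/M/I/I on L2; bus (none); mem=30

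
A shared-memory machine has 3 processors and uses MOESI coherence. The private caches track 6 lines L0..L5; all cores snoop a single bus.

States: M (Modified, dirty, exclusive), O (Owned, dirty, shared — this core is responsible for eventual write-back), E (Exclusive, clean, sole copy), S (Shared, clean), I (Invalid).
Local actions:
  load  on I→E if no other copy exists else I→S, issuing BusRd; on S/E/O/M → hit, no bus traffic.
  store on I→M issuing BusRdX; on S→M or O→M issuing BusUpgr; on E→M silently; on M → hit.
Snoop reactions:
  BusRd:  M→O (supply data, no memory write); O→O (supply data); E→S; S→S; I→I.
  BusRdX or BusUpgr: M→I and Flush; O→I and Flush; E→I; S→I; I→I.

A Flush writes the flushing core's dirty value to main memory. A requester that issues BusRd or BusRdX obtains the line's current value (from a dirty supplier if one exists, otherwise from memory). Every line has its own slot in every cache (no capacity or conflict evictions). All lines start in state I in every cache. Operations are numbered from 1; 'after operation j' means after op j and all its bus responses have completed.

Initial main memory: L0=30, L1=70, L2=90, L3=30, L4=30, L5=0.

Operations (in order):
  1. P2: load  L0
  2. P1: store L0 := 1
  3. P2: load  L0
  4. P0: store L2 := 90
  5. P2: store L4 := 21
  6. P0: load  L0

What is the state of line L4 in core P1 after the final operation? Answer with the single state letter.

  op1 P2: load  L0 → I/I/E on L0; bus BusRd; mem=30
  op2 P1: store L0 := 1 → I/M/I on L0; bus BusRdX; mem=30
  op3 P2: load  L0 → I/O/S on L0; bus BusRd; mem=30
  op4 P0: store L2 := 90 → M/I/I on L2; bus BusRdX; mem=90
  op5 P2: store L4 := 21 → I/I/M on L4; bus BusRdX; mem=30
  op6 P0: load  L0 → S/O/S on L0; bus BusRd; mem=30

state = I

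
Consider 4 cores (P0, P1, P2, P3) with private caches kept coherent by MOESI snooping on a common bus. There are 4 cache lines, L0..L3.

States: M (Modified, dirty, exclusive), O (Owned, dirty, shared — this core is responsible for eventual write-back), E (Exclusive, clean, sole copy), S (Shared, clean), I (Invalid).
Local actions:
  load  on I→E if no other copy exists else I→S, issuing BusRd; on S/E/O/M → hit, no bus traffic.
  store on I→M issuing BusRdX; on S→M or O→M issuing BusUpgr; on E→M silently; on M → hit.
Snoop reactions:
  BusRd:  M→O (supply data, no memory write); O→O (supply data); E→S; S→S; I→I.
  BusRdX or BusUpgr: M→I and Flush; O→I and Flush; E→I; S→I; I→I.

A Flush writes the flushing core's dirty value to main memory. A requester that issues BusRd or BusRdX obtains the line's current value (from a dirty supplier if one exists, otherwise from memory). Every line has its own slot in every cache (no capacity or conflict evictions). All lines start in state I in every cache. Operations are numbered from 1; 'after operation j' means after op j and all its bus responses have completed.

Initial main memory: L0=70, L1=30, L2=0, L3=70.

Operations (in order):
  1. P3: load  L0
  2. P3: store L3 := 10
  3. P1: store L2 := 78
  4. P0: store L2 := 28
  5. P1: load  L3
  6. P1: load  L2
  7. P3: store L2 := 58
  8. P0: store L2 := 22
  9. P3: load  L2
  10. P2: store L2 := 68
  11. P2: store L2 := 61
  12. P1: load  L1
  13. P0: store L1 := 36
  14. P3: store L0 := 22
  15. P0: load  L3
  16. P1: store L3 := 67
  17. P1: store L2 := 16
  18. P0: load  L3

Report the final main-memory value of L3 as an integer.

memory[L3] = 10

[1] P3: load  L0 | P0:I, P1:I, P2:I, P3:E(70) | bus: BusRd
[2] P3: store L3 := 10 | P0:I, P1:I, P2:I, P3:M(10) | bus: BusRdX
[3] P1: store L2 := 78 | P0:I, P1:M(78), P2:I, P3:I | bus: BusRdX
[4] P0: store L2 := 28 | P0:M(28), P1:I, P2:I, P3:I | bus: BusRdX,Flush
[5] P1: load  L3 | P0:I, P1:S(10), P2:I, P3:O(10) | bus: BusRd
[6] P1: load  L2 | P0:O(28), P1:S(28), P2:I, P3:I | bus: BusRd
[7] P3: store L2 := 58 | P0:I, P1:I, P2:I, P3:M(58) | bus: BusRdX,Flush
[8] P0: store L2 := 22 | P0:M(22), P1:I, P2:I, P3:I | bus: BusRdX,Flush
[9] P3: load  L2 | P0:O(22), P1:I, P2:I, P3:S(22) | bus: BusRd
[10] P2: store L2 := 68 | P0:I, P1:I, P2:M(68), P3:I | bus: BusRdX,Flush
[11] P2: store L2 := 61 | P0:I, P1:I, P2:M(61), P3:I | bus: none
[12] P1: load  L1 | P0:I, P1:E(30), P2:I, P3:I | bus: BusRd
[13] P0: store L1 := 36 | P0:M(36), P1:I, P2:I, P3:I | bus: BusRdX
[14] P3: store L0 := 22 | P0:I, P1:I, P2:I, P3:M(22) | bus: none
[15] P0: load  L3 | P0:S(10), P1:S(10), P2:I, P3:O(10) | bus: BusRd
[16] P1: store L3 := 67 | P0:I, P1:M(67), P2:I, P3:I | bus: BusUpgr,Flush
[17] P1: store L2 := 16 | P0:I, P1:M(16), P2:I, P3:I | bus: BusRdX,Flush
[18] P0: load  L3 | P0:S(67), P1:O(67), P2:I, P3:I | bus: BusRd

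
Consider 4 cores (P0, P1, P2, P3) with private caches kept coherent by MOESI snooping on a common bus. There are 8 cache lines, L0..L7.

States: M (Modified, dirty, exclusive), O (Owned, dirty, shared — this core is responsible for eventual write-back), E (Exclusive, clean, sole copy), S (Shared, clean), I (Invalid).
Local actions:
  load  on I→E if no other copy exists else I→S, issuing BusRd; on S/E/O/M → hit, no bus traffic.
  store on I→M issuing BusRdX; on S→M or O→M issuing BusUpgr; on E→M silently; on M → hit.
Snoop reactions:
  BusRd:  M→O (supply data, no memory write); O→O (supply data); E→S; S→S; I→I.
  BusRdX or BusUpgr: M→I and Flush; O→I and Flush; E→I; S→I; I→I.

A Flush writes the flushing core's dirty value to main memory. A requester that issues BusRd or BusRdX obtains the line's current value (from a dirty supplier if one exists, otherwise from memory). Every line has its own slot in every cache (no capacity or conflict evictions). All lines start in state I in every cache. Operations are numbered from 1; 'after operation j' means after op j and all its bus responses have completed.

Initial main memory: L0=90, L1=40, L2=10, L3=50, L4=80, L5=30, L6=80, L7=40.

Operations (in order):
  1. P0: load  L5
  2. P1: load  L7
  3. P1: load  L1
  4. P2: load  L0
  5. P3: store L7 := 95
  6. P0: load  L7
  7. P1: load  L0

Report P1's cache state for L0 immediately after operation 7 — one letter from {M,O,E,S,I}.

1. P0: load  L5  bus=[BusRd]  L5: P0=E P1=I P2=I P3=I  mem[L5]=30
2. P1: load  L7  bus=[BusRd]  L7: P0=I P1=E P2=I P3=I  mem[L7]=40
3. P1: load  L1  bus=[BusRd]  L1: P0=I P1=E P2=I P3=I  mem[L1]=40
4. P2: load  L0  bus=[BusRd]  L0: P0=I P1=I P2=E P3=I  mem[L0]=90
5. P3: store L7 := 95  bus=[BusRdX]  L7: P0=I P1=I P2=I P3=M  mem[L7]=40
6. P0: load  L7  bus=[BusRd]  L7: P0=S P1=I P2=I P3=O  mem[L7]=40
7. P1: load  L0  bus=[BusRd]  L0: P0=I P1=S P2=S P3=I  mem[L0]=90

state = S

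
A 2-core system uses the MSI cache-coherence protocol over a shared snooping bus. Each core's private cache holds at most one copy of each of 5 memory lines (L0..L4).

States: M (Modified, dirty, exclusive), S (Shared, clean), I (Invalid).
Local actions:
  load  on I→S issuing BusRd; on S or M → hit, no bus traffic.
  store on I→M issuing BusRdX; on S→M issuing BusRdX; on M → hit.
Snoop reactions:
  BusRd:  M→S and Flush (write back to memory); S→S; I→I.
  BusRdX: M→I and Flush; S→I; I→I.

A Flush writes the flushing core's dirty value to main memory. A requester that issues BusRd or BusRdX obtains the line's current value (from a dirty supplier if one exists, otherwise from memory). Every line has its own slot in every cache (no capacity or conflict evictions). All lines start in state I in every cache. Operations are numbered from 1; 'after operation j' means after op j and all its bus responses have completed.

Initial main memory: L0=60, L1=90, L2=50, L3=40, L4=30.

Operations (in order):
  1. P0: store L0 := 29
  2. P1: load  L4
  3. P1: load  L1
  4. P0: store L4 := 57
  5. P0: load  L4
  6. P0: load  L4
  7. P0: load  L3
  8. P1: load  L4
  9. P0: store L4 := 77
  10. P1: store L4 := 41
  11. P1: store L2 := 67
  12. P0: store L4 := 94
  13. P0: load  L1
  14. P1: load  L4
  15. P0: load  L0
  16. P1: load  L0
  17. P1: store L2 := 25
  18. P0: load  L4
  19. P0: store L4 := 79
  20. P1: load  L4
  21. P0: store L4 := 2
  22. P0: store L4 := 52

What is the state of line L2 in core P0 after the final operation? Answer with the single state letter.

[1] P0: store L0 := 29 | P0:M(29), P1:I | bus: BusRdX
[2] P1: load  L4 | P0:I, P1:S(30) | bus: BusRd
[3] P1: load  L1 | P0:I, P1:S(90) | bus: BusRd
[4] P0: store L4 := 57 | P0:M(57), P1:I | bus: BusRdX
[5] P0: load  L4 | P0:M(57), P1:I | bus: none
[6] P0: load  L4 | P0:M(57), P1:I | bus: none
[7] P0: load  L3 | P0:S(40), P1:I | bus: BusRd
[8] P1: load  L4 | P0:S(57), P1:S(57) | bus: BusRd,Flush
[9] P0: store L4 := 77 | P0:M(77), P1:I | bus: BusRdX
[10] P1: store L4 := 41 | P0:I, P1:M(41) | bus: BusRdX,Flush
[11] P1: store L2 := 67 | P0:I, P1:M(67) | bus: BusRdX
[12] P0: store L4 := 94 | P0:M(94), P1:I | bus: BusRdX,Flush
[13] P0: load  L1 | P0:S(90), P1:S(90) | bus: BusRd
[14] P1: load  L4 | P0:S(94), P1:S(94) | bus: BusRd,Flush
[15] P0: load  L0 | P0:M(29), P1:I | bus: none
[16] P1: load  L0 | P0:S(29), P1:S(29) | bus: BusRd,Flush
[17] P1: store L2 := 25 | P0:I, P1:M(25) | bus: none
[18] P0: load  L4 | P0:S(94), P1:S(94) | bus: none
[19] P0: store L4 := 79 | P0:M(79), P1:I | bus: BusRdX
[20] P1: load  L4 | P0:S(79), P1:S(79) | bus: BusRd,Flush
[21] P0: store L4 := 2 | P0:M(2), P1:I | bus: BusRdX
[22] P0: store L4 := 52 | P0:M(52), P1:I | bus: none

state = I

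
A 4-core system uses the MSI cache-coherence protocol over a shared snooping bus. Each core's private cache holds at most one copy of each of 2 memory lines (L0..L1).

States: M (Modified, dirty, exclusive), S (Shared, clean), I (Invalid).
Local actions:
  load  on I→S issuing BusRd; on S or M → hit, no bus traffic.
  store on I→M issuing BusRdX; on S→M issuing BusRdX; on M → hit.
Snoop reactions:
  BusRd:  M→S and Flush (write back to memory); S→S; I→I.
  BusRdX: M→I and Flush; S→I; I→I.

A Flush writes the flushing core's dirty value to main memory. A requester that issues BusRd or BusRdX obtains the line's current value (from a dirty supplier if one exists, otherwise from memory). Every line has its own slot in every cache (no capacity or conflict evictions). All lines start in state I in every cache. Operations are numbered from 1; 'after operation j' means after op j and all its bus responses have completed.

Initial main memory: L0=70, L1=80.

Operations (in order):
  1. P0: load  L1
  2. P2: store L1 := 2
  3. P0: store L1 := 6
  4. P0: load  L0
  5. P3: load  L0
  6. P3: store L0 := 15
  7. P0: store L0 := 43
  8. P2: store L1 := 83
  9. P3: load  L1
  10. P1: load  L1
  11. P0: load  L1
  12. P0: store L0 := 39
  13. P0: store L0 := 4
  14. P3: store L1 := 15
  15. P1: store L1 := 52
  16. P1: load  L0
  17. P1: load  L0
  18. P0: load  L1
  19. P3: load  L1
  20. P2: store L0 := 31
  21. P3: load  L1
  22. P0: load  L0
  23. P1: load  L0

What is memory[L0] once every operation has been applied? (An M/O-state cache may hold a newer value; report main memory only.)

  op1 P0: load  L1 → S/I/I/I on L1; bus BusRd; mem=80
  op2 P2: store L1 := 2 → I/I/M/I on L1; bus BusRdX; mem=80
  op3 P0: store L1 := 6 → M/I/I/I on L1; bus BusRdX Flush; mem=2
  op4 P0: load  L0 → S/I/I/I on L0; bus BusRd; mem=70
  op5 P3: load  L0 → S/I/I/S on L0; bus BusRd; mem=70
  op6 P3: store L0 := 15 → I/I/I/M on L0; bus BusRdX; mem=70
  op7 P0: store L0 := 43 → M/I/I/I on L0; bus BusRdX Flush; mem=15
  op8 P2: store L1 := 83 → I/I/M/I on L1; bus BusRdX Flush; mem=6
  op9 P3: load  L1 → I/I/S/S on L1; bus BusRd Flush; mem=83
  op10 P1: load  L1 → I/S/S/S on L1; bus BusRd; mem=83
  op11 P0: load  L1 → S/S/S/S on L1; bus BusRd; mem=83
  op12 P0: store L0 := 39 → M/I/I/I on L0; bus (none); mem=15
  op13 P0: store L0 := 4 → M/I/I/I on L0; bus (none); mem=15
  op14 P3: store L1 := 15 → I/I/I/M on L1; bus BusRdX; mem=83
  op15 P1: store L1 := 52 → I/M/I/I on L1; bus BusRdX Flush; mem=15
  op16 P1: load  L0 → S/S/I/I on L0; bus BusRd Flush; mem=4
  op17 P1: load  L0 → S/S/I/I on L0; bus (none); mem=4
  op18 P0: load  L1 → S/S/I/I on L1; bus BusRd Flush; mem=52
  op19 P3: load  L1 → S/S/I/S on L1; bus BusRd; mem=52
  op20 P2: store L0 := 31 → I/I/M/I on L0; bus BusRdX; mem=4
  op21 P3: load  L1 → S/S/I/S on L1; bus (none); mem=52
  op22 P0: load  L0 → S/I/S/I on L0; bus BusRd Flush; mem=31
  op23 P1: load  L0 → S/S/S/I on L0; bus BusRd; mem=31

memory[L0] = 31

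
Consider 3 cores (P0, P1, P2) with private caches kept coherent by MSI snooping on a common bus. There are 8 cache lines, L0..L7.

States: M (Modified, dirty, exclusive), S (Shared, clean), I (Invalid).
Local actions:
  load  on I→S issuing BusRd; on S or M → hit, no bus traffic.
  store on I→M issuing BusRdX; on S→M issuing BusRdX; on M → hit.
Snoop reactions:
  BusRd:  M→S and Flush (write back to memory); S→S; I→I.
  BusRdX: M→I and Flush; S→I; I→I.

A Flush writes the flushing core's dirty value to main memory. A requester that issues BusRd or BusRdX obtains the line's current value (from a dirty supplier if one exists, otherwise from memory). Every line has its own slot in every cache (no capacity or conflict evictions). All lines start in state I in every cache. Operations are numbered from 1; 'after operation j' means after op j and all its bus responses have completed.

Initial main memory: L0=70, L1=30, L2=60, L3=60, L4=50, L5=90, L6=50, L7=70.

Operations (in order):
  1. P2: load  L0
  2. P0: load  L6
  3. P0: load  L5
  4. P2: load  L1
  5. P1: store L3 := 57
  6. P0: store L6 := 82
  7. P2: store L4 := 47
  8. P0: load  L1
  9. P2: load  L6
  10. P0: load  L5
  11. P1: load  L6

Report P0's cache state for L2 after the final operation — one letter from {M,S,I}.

state = I

step 1: P2: load  L0  ⟶  IIS  (L0)  txn=BusRd  M[L0]=70
step 2: P0: load  L6  ⟶  SII  (L6)  txn=BusRd  M[L6]=50
step 3: P0: load  L5  ⟶  SII  (L5)  txn=BusRd  M[L5]=90
step 4: P2: load  L1  ⟶  IIS  (L1)  txn=BusRd  M[L1]=30
step 5: P1: store L3 := 57  ⟶  IMI  (L3)  txn=BusRdX  M[L3]=60
step 6: P0: store L6 := 82  ⟶  MII  (L6)  txn=BusRdX  M[L6]=50
step 7: P2: store L4 := 47  ⟶  IIM  (L4)  txn=BusRdX  M[L4]=50
step 8: P0: load  L1  ⟶  SIS  (L1)  txn=BusRd  M[L1]=30
step 9: P2: load  L6  ⟶  SIS  (L6)  txn=BusRd+Flush  M[L6]=82
step 10: P0: load  L5  ⟶  SII  (L5)  txn=∅  M[L5]=90
step 11: P1: load  L6  ⟶  SSS  (L6)  txn=BusRd  M[L6]=82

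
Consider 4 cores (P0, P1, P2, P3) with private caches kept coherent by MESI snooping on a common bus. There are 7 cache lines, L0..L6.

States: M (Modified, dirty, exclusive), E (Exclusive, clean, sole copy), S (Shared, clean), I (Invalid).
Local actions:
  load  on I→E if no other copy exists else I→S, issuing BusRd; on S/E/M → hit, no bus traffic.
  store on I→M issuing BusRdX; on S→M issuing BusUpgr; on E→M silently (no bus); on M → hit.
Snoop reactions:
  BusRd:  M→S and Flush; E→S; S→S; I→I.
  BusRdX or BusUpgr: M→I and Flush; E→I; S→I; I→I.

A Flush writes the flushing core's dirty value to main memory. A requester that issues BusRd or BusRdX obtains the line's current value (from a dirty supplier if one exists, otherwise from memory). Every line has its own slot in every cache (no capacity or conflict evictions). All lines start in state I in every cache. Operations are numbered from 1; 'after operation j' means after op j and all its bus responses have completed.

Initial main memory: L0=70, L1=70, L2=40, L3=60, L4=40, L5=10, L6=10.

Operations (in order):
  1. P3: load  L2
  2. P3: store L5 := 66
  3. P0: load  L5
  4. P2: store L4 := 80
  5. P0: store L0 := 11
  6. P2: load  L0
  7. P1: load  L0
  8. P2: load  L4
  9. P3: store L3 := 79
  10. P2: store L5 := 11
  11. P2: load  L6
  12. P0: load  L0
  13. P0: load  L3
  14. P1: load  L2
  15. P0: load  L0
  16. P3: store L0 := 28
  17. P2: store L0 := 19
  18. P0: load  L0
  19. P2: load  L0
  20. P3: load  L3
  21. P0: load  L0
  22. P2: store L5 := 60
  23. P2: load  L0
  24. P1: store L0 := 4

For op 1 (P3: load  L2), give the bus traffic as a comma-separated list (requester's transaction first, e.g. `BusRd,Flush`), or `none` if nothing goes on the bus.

bus = BusRd

  op1 P3: load  L2 → I/I/I/E on L2; bus BusRd; mem=40
  op2 P3: store L5 := 66 → I/I/I/M on L5; bus BusRdX; mem=10
  op3 P0: load  L5 → S/I/I/S on L5; bus BusRd Flush; mem=66
  op4 P2: store L4 := 80 → I/I/M/I on L4; bus BusRdX; mem=40
  op5 P0: store L0 := 11 → M/I/I/I on L0; bus BusRdX; mem=70
  op6 P2: load  L0 → S/I/S/I on L0; bus BusRd Flush; mem=11
  op7 P1: load  L0 → S/S/S/I on L0; bus BusRd; mem=11
  op8 P2: load  L4 → I/I/M/I on L4; bus (none); mem=40
  op9 P3: store L3 := 79 → I/I/I/M on L3; bus BusRdX; mem=60
  op10 P2: store L5 := 11 → I/I/M/I on L5; bus BusRdX; mem=66
  op11 P2: load  L6 → I/I/E/I on L6; bus BusRd; mem=10
  op12 P0: load  L0 → S/S/S/I on L0; bus (none); mem=11
  op13 P0: load  L3 → S/I/I/S on L3; bus BusRd Flush; mem=79
  op14 P1: load  L2 → I/S/I/S on L2; bus BusRd; mem=40
  op15 P0: load  L0 → S/S/S/I on L0; bus (none); mem=11
  op16 P3: store L0 := 28 → I/I/I/M on L0; bus BusRdX; mem=11
  op17 P2: store L0 := 19 → I/I/M/I on L0; bus BusRdX Flush; mem=28
  op18 P0: load  L0 → S/I/S/I on L0; bus BusRd Flush; mem=19
  op19 P2: load  L0 → S/I/S/I on L0; bus (none); mem=19
  op20 P3: load  L3 → S/I/I/S on L3; bus (none); mem=79
  op21 P0: load  L0 → S/I/S/I on L0; bus (none); mem=19
  op22 P2: store L5 := 60 → I/I/M/I on L5; bus (none); mem=66
  op23 P2: load  L0 → S/I/S/I on L0; bus (none); mem=19
  op24 P1: store L0 := 4 → I/M/I/I on L0; bus BusRdX; mem=19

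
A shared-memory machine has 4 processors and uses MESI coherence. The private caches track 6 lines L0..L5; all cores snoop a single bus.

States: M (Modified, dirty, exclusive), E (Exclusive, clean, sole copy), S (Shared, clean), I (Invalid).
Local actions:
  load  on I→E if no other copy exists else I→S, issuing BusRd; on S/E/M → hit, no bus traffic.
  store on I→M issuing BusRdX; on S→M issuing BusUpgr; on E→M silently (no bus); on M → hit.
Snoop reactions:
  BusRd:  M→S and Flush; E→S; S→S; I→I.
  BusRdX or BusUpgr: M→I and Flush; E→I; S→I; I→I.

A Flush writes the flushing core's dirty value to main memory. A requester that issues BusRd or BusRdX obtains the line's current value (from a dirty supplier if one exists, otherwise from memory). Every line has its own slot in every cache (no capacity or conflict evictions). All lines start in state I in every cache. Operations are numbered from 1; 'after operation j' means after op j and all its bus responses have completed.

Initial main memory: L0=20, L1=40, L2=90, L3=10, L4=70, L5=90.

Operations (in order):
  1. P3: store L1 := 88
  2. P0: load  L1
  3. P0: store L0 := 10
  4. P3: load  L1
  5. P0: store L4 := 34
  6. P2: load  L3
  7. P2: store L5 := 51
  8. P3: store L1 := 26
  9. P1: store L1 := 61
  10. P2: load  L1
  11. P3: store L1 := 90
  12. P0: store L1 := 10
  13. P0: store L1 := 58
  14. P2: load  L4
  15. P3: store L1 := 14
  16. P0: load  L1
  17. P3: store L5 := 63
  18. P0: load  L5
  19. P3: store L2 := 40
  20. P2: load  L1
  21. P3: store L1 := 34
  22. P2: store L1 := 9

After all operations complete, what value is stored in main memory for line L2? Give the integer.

memory[L2] = 90

step 1: P3: store L1 := 88  ⟶  IIIM  (L1)  txn=BusRdX  M[L1]=40
step 2: P0: load  L1  ⟶  SIIS  (L1)  txn=BusRd+Flush  M[L1]=88
step 3: P0: store L0 := 10  ⟶  MIII  (L0)  txn=BusRdX  M[L0]=20
step 4: P3: load  L1  ⟶  SIIS  (L1)  txn=∅  M[L1]=88
step 5: P0: store L4 := 34  ⟶  MIII  (L4)  txn=BusRdX  M[L4]=70
step 6: P2: load  L3  ⟶  IIEI  (L3)  txn=BusRd  M[L3]=10
step 7: P2: store L5 := 51  ⟶  IIMI  (L5)  txn=BusRdX  M[L5]=90
step 8: P3: store L1 := 26  ⟶  IIIM  (L1)  txn=BusUpgr  M[L1]=88
step 9: P1: store L1 := 61  ⟶  IMII  (L1)  txn=BusRdX+Flush  M[L1]=26
step 10: P2: load  L1  ⟶  ISSI  (L1)  txn=BusRd+Flush  M[L1]=61
step 11: P3: store L1 := 90  ⟶  IIIM  (L1)  txn=BusRdX  M[L1]=61
step 12: P0: store L1 := 10  ⟶  MIII  (L1)  txn=BusRdX+Flush  M[L1]=90
step 13: P0: store L1 := 58  ⟶  MIII  (L1)  txn=∅  M[L1]=90
step 14: P2: load  L4  ⟶  SISI  (L4)  txn=BusRd+Flush  M[L4]=34
step 15: P3: store L1 := 14  ⟶  IIIM  (L1)  txn=BusRdX+Flush  M[L1]=58
step 16: P0: load  L1  ⟶  SIIS  (L1)  txn=BusRd+Flush  M[L1]=14
step 17: P3: store L5 := 63  ⟶  IIIM  (L5)  txn=BusRdX+Flush  M[L5]=51
step 18: P0: load  L5  ⟶  SIIS  (L5)  txn=BusRd+Flush  M[L5]=63
step 19: P3: store L2 := 40  ⟶  IIIM  (L2)  txn=BusRdX  M[L2]=90
step 20: P2: load  L1  ⟶  SISS  (L1)  txn=BusRd  M[L1]=14
step 21: P3: store L1 := 34  ⟶  IIIM  (L1)  txn=BusUpgr  M[L1]=14
step 22: P2: store L1 := 9  ⟶  IIMI  (L1)  txn=BusRdX+Flush  M[L1]=34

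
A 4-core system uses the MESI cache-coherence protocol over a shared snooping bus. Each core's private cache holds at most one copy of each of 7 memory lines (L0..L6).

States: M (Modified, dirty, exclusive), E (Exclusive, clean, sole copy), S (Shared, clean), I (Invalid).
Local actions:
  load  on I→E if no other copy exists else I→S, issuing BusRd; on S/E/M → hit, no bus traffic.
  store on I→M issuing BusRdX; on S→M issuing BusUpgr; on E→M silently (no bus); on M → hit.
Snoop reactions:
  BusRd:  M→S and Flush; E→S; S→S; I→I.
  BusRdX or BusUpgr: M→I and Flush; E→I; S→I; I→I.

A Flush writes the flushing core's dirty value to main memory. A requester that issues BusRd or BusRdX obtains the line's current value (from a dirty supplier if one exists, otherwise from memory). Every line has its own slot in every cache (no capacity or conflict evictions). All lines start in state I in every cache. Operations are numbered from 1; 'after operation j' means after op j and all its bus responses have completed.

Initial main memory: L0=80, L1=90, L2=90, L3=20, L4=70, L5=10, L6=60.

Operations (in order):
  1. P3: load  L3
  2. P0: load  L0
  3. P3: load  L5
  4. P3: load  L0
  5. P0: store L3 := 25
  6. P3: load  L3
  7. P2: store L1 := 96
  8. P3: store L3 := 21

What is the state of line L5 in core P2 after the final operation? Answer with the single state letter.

step 1: P3: load  L3  ⟶  IIIE  (L3)  txn=BusRd  M[L3]=20
step 2: P0: load  L0  ⟶  EIII  (L0)  txn=BusRd  M[L0]=80
step 3: P3: load  L5  ⟶  IIIE  (L5)  txn=BusRd  M[L5]=10
step 4: P3: load  L0  ⟶  SIIS  (L0)  txn=BusRd  M[L0]=80
step 5: P0: store L3 := 25  ⟶  MIII  (L3)  txn=BusRdX  M[L3]=20
step 6: P3: load  L3  ⟶  SIIS  (L3)  txn=BusRd+Flush  M[L3]=25
step 7: P2: store L1 := 96  ⟶  IIMI  (L1)  txn=BusRdX  M[L1]=90
step 8: P3: store L3 := 21  ⟶  IIIM  (L3)  txn=BusUpgr  M[L3]=25

state = I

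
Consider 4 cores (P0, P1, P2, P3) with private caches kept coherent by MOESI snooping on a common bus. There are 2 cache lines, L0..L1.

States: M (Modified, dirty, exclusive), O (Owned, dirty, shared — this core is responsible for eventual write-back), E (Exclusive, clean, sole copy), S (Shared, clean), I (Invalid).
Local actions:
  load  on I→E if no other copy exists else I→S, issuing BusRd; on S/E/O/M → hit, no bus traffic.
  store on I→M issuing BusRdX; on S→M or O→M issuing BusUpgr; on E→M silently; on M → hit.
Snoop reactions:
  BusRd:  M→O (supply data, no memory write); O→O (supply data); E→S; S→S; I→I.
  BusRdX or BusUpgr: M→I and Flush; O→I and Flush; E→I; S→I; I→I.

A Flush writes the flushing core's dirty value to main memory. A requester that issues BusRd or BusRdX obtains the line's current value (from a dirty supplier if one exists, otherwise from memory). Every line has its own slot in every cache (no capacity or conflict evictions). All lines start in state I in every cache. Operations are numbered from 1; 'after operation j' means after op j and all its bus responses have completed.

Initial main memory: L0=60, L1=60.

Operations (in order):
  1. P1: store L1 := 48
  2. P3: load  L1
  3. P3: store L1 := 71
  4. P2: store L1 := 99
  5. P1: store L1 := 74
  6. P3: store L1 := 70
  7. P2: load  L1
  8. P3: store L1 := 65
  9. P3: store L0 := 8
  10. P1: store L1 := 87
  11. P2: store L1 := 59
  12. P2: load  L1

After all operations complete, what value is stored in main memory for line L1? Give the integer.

1. P1: store L1 := 48  bus=[BusRdX]  L1: P0=I P1=M P2=I P3=I  mem[L1]=60
2. P3: load  L1  bus=[BusRd]  L1: P0=I P1=O P2=I P3=S  mem[L1]=60
3. P3: store L1 := 71  bus=[BusUpgr,Flush]  L1: P0=I P1=I P2=I P3=M  mem[L1]=48
4. P2: store L1 := 99  bus=[BusRdX,Flush]  L1: P0=I P1=I P2=M P3=I  mem[L1]=71
5. P1: store L1 := 74  bus=[BusRdX,Flush]  L1: P0=I P1=M P2=I P3=I  mem[L1]=99
6. P3: store L1 := 70  bus=[BusRdX,Flush]  L1: P0=I P1=I P2=I P3=M  mem[L1]=74
7. P2: load  L1  bus=[BusRd]  L1: P0=I P1=I P2=S P3=O  mem[L1]=74
8. P3: store L1 := 65  bus=[BusUpgr]  L1: P0=I P1=I P2=I P3=M  mem[L1]=74
9. P3: store L0 := 8  bus=[BusRdX]  L0: P0=I P1=I P2=I P3=M  mem[L0]=60
10. P1: store L1 := 87  bus=[BusRdX,Flush]  L1: P0=I P1=M P2=I P3=I  mem[L1]=65
11. P2: store L1 := 59  bus=[BusRdX,Flush]  L1: P0=I P1=I P2=M P3=I  mem[L1]=87
12. P2: load  L1  bus=[-]  L1: P0=I P1=I P2=M P3=I  mem[L1]=87

memory[L1] = 87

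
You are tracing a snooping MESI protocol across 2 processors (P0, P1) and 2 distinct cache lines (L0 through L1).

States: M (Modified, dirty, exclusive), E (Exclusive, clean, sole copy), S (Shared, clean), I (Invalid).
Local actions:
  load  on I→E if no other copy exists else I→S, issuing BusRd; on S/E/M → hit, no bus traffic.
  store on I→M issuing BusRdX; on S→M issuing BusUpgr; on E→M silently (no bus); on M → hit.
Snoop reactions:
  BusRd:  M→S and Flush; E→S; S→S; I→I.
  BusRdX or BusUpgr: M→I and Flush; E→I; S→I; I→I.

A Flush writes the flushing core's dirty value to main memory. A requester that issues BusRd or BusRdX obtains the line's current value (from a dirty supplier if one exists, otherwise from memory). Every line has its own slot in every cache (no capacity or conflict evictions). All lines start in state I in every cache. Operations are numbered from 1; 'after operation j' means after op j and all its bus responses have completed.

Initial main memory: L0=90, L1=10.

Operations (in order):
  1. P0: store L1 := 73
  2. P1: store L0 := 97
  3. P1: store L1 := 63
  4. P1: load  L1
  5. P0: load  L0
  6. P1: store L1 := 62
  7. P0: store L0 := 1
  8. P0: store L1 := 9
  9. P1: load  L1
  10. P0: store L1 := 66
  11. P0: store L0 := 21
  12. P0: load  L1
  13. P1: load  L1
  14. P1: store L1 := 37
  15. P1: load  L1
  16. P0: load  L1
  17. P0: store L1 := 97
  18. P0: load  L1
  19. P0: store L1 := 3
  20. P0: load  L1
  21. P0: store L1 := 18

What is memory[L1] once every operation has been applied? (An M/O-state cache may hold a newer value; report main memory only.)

step 1: P0: store L1 := 73  ⟶  MI  (L1)  txn=BusRdX  M[L1]=10
step 2: P1: store L0 := 97  ⟶  IM  (L0)  txn=BusRdX  M[L0]=90
step 3: P1: store L1 := 63  ⟶  IM  (L1)  txn=BusRdX+Flush  M[L1]=73
step 4: P1: load  L1  ⟶  IM  (L1)  txn=∅  M[L1]=73
step 5: P0: load  L0  ⟶  SS  (L0)  txn=BusRd+Flush  M[L0]=97
step 6: P1: store L1 := 62  ⟶  IM  (L1)  txn=∅  M[L1]=73
step 7: P0: store L0 := 1  ⟶  MI  (L0)  txn=BusUpgr  M[L0]=97
step 8: P0: store L1 := 9  ⟶  MI  (L1)  txn=BusRdX+Flush  M[L1]=62
step 9: P1: load  L1  ⟶  SS  (L1)  txn=BusRd+Flush  M[L1]=9
step 10: P0: store L1 := 66  ⟶  MI  (L1)  txn=BusUpgr  M[L1]=9
step 11: P0: store L0 := 21  ⟶  MI  (L0)  txn=∅  M[L0]=97
step 12: P0: load  L1  ⟶  MI  (L1)  txn=∅  M[L1]=9
step 13: P1: load  L1  ⟶  SS  (L1)  txn=BusRd+Flush  M[L1]=66
step 14: P1: store L1 := 37  ⟶  IM  (L1)  txn=BusUpgr  M[L1]=66
step 15: P1: load  L1  ⟶  IM  (L1)  txn=∅  M[L1]=66
step 16: P0: load  L1  ⟶  SS  (L1)  txn=BusRd+Flush  M[L1]=37
step 17: P0: store L1 := 97  ⟶  MI  (L1)  txn=BusUpgr  M[L1]=37
step 18: P0: load  L1  ⟶  MI  (L1)  txn=∅  M[L1]=37
step 19: P0: store L1 := 3  ⟶  MI  (L1)  txn=∅  M[L1]=37
step 20: P0: load  L1  ⟶  MI  (L1)  txn=∅  M[L1]=37
step 21: P0: store L1 := 18  ⟶  MI  (L1)  txn=∅  M[L1]=37

memory[L1] = 37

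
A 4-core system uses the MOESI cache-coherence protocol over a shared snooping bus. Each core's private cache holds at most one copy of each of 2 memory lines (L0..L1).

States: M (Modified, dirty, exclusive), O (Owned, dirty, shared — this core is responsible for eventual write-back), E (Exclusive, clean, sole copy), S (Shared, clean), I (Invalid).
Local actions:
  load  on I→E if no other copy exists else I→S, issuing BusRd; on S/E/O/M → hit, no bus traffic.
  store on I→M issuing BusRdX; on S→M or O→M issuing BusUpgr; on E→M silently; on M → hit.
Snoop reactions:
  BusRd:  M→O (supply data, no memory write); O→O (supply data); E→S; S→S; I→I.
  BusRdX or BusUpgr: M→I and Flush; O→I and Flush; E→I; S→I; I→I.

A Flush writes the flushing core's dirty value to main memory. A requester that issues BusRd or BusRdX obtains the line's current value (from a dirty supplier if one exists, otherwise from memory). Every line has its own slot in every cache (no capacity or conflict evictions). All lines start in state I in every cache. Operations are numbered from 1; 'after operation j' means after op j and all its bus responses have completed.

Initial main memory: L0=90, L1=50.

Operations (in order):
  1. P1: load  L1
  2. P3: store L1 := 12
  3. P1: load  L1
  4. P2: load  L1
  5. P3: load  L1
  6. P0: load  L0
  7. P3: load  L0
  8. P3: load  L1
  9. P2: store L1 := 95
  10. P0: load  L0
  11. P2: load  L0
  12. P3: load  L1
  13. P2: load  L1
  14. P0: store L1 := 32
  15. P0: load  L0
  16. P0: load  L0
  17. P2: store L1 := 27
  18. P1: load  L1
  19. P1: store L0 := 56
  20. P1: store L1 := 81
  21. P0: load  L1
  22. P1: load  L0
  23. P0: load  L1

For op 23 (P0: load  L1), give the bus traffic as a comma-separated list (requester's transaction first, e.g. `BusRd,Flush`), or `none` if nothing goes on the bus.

step 1: P1: load  L1  ⟶  IEII  (L1)  txn=BusRd  M[L1]=50
step 2: P3: store L1 := 12  ⟶  IIIM  (L1)  txn=BusRdX  M[L1]=50
step 3: P1: load  L1  ⟶  ISIO  (L1)  txn=BusRd  M[L1]=50
step 4: P2: load  L1  ⟶  ISSO  (L1)  txn=BusRd  M[L1]=50
step 5: P3: load  L1  ⟶  ISSO  (L1)  txn=∅  M[L1]=50
step 6: P0: load  L0  ⟶  EIII  (L0)  txn=BusRd  M[L0]=90
step 7: P3: load  L0  ⟶  SIIS  (L0)  txn=BusRd  M[L0]=90
step 8: P3: load  L1  ⟶  ISSO  (L1)  txn=∅  M[L1]=50
step 9: P2: store L1 := 95  ⟶  IIMI  (L1)  txn=BusUpgr+Flush  M[L1]=12
step 10: P0: load  L0  ⟶  SIIS  (L0)  txn=∅  M[L0]=90
step 11: P2: load  L0  ⟶  SISS  (L0)  txn=BusRd  M[L0]=90
step 12: P3: load  L1  ⟶  IIOS  (L1)  txn=BusRd  M[L1]=12
step 13: P2: load  L1  ⟶  IIOS  (L1)  txn=∅  M[L1]=12
step 14: P0: store L1 := 32  ⟶  MIII  (L1)  txn=BusRdX+Flush  M[L1]=95
step 15: P0: load  L0  ⟶  SISS  (L0)  txn=∅  M[L0]=90
step 16: P0: load  L0  ⟶  SISS  (L0)  txn=∅  M[L0]=90
step 17: P2: store L1 := 27  ⟶  IIMI  (L1)  txn=BusRdX+Flush  M[L1]=32
step 18: P1: load  L1  ⟶  ISOI  (L1)  txn=BusRd  M[L1]=32
step 19: P1: store L0 := 56  ⟶  IMII  (L0)  txn=BusRdX  M[L0]=90
step 20: P1: store L1 := 81  ⟶  IMII  (L1)  txn=BusUpgr+Flush  M[L1]=27
step 21: P0: load  L1  ⟶  SOII  (L1)  txn=BusRd  M[L1]=27
step 22: P1: load  L0  ⟶  IMII  (L0)  txn=∅  M[L0]=90
step 23: P0: load  L1  ⟶  SOII  (L1)  txn=∅  M[L1]=27

bus = none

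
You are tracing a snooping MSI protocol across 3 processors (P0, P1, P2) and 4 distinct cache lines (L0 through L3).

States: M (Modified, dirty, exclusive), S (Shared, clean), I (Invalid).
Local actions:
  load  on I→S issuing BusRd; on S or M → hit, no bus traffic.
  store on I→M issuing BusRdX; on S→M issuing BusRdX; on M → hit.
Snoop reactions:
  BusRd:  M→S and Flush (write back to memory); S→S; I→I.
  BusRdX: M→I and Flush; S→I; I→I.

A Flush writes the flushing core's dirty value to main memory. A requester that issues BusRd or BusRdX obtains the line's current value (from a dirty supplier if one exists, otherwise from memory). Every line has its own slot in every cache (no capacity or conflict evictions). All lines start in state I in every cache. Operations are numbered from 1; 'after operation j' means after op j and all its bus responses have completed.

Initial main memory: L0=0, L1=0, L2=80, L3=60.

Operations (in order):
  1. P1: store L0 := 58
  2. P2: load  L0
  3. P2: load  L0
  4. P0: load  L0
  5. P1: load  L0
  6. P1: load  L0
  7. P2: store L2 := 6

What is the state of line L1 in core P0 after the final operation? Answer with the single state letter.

  op1 P1: store L0 := 58 → I/M/I on L0; bus BusRdX; mem=0
  op2 P2: load  L0 → I/S/S on L0; bus BusRd Flush; mem=58
  op3 P2: load  L0 → I/S/S on L0; bus (none); mem=58
  op4 P0: load  L0 → S/S/S on L0; bus BusRd; mem=58
  op5 P1: load  L0 → S/S/S on L0; bus (none); mem=58
  op6 P1: load  L0 → S/S/S on L0; bus (none); mem=58
  op7 P2: store L2 := 6 → I/I/M on L2; bus BusRdX; mem=80

state = I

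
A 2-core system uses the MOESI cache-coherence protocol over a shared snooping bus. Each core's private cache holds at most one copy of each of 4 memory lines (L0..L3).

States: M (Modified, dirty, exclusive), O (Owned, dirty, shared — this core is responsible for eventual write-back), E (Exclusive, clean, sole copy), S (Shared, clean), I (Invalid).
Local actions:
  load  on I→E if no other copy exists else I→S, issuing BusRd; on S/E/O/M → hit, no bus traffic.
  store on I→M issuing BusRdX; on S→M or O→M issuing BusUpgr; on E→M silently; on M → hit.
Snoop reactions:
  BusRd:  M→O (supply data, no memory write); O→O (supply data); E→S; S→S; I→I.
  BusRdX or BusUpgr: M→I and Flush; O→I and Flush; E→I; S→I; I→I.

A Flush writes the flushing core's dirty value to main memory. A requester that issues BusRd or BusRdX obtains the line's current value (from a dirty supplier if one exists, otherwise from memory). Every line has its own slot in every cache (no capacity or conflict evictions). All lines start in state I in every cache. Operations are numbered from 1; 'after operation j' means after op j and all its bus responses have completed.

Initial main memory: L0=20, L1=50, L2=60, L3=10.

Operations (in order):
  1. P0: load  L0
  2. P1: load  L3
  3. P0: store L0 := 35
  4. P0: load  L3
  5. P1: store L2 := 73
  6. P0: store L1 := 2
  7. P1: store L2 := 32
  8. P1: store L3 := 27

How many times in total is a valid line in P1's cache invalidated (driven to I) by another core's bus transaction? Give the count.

[1] P0: load  L0 | P0:E(20), P1:I | bus: BusRd
[2] P1: load  L3 | P0:I, P1:E(10) | bus: BusRd
[3] P0: store L0 := 35 | P0:M(35), P1:I | bus: none
[4] P0: load  L3 | P0:S(10), P1:S(10) | bus: BusRd
[5] P1: store L2 := 73 | P0:I, P1:M(73) | bus: BusRdX
[6] P0: store L1 := 2 | P0:M(2), P1:I | bus: BusRdX
[7] P1: store L2 := 32 | P0:I, P1:M(32) | bus: none
[8] P1: store L3 := 27 | P0:I, P1:M(27) | bus: BusUpgr

invalidations = 0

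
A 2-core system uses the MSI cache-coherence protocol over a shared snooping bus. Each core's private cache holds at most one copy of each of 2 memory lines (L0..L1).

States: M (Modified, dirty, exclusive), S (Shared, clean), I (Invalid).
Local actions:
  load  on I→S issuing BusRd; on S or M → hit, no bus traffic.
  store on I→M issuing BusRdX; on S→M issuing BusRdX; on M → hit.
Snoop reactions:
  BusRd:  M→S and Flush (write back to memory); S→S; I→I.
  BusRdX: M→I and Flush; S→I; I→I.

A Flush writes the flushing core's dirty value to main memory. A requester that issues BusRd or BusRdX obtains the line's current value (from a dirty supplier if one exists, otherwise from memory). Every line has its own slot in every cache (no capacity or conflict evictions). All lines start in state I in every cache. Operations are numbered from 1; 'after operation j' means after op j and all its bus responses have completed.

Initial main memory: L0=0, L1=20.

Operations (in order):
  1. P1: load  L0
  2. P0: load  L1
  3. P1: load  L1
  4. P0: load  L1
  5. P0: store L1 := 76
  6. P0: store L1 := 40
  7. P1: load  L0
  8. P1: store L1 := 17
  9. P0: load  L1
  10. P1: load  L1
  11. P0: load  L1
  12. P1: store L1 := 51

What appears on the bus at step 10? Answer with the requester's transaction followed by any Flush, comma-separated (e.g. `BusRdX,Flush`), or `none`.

bus = none

[1] P1: load  L0 | P0:I, P1:S(0) | bus: BusRd
[2] P0: load  L1 | P0:S(20), P1:I | bus: BusRd
[3] P1: load  L1 | P0:S(20), P1:S(20) | bus: BusRd
[4] P0: load  L1 | P0:S(20), P1:S(20) | bus: none
[5] P0: store L1 := 76 | P0:M(76), P1:I | bus: BusRdX
[6] P0: store L1 := 40 | P0:M(40), P1:I | bus: none
[7] P1: load  L0 | P0:I, P1:S(0) | bus: none
[8] P1: store L1 := 17 | P0:I, P1:M(17) | bus: BusRdX,Flush
[9] P0: load  L1 | P0:S(17), P1:S(17) | bus: BusRd,Flush
[10] P1: load  L1 | P0:S(17), P1:S(17) | bus: none
[11] P0: load  L1 | P0:S(17), P1:S(17) | bus: none
[12] P1: store L1 := 51 | P0:I, P1:M(51) | bus: BusRdX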